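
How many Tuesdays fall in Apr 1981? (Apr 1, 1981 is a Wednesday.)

Apr 1, 1981 is a Wednesday; the first Tuesday on or after it is Apr 7, 1981 (6 days later).
From Apr 7, 1981 to Apr 30, 1981 is 30 − 7 = 23 days.
23 ÷ 7 = 3 full weeks with remainder 2, so 3 more Tuesdays after the first → 4.

4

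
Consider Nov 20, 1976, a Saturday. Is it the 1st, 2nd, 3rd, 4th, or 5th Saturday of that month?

3rd

Day 20 falls in week ⌈20/7⌉ of the month.
Days 1–7 hold the 1st Saturday, 8–14 the 2nd, 15–21 the 3rd, 22–28 the 4th, 29–31 the 5th.
20 is in the range for the 3rd.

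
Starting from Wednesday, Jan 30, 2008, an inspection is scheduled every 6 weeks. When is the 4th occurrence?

The 4th occurrence is 3 intervals after the first: 3 × 42 = 126 days after Jan 30, 2008.
Jan has 31 days — 1 day to the end of Jan leaves 125.
Feb has 29 days (96 left).
Mar has 31 days (65 left).
Apr has 30 days (35 left).
May has 31 days (4 left).
4 days into Jun → Jun 4, 2008.

Jun 4, 2008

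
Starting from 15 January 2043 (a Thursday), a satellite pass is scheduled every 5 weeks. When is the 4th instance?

30 April 2043

The 4th occurrence is 3 intervals after the first: 3 × 35 = 105 days after 15 January 2043.
January has 31 days — 16 days to the end of January leaves 89.
February has 28 days (61 left).
March has 31 days (30 left).
30 days into April → 30 April 2043.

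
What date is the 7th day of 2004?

7 January 2004

7 into January → January 7.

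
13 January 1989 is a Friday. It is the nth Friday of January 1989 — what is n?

Day 13 falls in week ⌈13/7⌉ of the month.
Days 1–7 hold the 1st Friday, 8–14 the 2nd, 15–21 the 3rd, 22–28 the 4th, 29–31 the 5th.
13 is in the range for the 2nd.

2nd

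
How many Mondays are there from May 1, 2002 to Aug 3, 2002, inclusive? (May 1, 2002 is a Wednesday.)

May 1, 2002 is a Wednesday; the first Monday on or after it is May 6, 2002 (5 days later).
From May 6, 2002 to Aug 3, 2002: 25 + 30 + 31 + 3 = 89 days (rest of May, Jun, Jul, Aug).
89 ÷ 7 = 12 full weeks with remainder 5, so 12 more Mondays after the first → 13.

13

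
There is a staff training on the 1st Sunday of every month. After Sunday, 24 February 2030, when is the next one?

3 March 2030

February 2030 starts on a Friday, so its 1st Sunday is 3 February 2030 (2 days in).
That is not after 24 February 2030, so look at March 2030.
March 2030 starts on a Friday, so its 1st Sunday is 3 March 2030 (2 days in).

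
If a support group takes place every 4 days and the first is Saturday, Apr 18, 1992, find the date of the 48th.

The 48th occurrence is 47 intervals after the first: 47 × 4 = 188 days after Apr 18, 1992.
Apr has 30 days — 12 days to the end of Apr leaves 176.
May has 31 days (145 left).
Jun has 30 days (115 left).
Jul has 31 days (84 left).
Aug has 31 days (53 left).
Sep has 30 days (23 left).
23 days into Oct → Oct 23, 1992.

Oct 23, 1992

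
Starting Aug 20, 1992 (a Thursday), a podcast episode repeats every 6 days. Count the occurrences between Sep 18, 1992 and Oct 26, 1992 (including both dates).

7

Occurrences land 6·i days after Aug 20, 1992 for i = 0, 1, 2, …
Sep 18, 1992 is 29 days after the start; 29 ÷ 6 = 4 remainder 5; since the remainder is 5, round up to i = 5. First occurrence in the window: #6 on Sep 19, 1992 (5×6 = 30 days in).
Oct 26, 1992 is 67 days after the start; 67 ÷ 6 = 11 remainder 1. Last occurrence in the window: #12 on Oct 25, 1992.
Occurrences #6 through #12: 7 in total.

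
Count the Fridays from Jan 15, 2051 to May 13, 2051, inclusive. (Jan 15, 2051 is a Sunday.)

17

Jan 15, 2051 is a Sunday; the first Friday on or after it is Jan 20, 2051 (5 days later).
From Jan 20, 2051 to May 13, 2051: 11 + 28 + 31 + 30 + 13 = 113 days (rest of Jan, Feb, Mar, Apr, May).
113 ÷ 7 = 16 full weeks with remainder 1, so 16 more Fridays after the first → 17.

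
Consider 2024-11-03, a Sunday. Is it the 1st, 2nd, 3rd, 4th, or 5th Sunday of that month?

1st

Day 3 falls in week ⌈3/7⌉ of the month.
Days 1–7 hold the 1st Sunday, 8–14 the 2nd, 15–21 the 3rd, 22–28 the 4th, 29–31 the 5th.
3 is in the range for the 1st.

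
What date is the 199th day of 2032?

January has 31 days (199 − 31 = 168 remain).
February has 29 days (168 − 29 = 139 remain).
March has 31 days (139 − 31 = 108 remain).
April has 30 days (108 − 30 = 78 remain).
May has 31 days (78 − 31 = 47 remain).
June has 30 days (47 − 30 = 17 remain).
17 into July → July 17.

2032-07-17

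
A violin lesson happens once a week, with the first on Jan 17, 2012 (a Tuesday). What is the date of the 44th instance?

The 44th occurrence is 43 intervals after the first: 43 × 7 = 301 days after Jan 17, 2012.
Jan has 31 days — 14 days to the end of Jan leaves 287.
Feb has 29 days (258 left).
Mar has 31 days (227 left).
Apr has 30 days (197 left).
May has 31 days (166 left).
Jun has 30 days (136 left).
Jul has 31 days (105 left).
Aug has 31 days (74 left).
Sep has 30 days (44 left).
Oct has 31 days (13 left).
13 days into Nov → Nov 13, 2012.

Nov 13, 2012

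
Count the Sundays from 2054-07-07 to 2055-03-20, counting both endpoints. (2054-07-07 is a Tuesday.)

2054-07-07 is a Tuesday; the first Sunday on or after it is 2054-07-12 (5 days later).
From 2054-07-12 to 2055-03-20: 19 + 31 + 30 + 31 + 30 + 31 + 31 + 28 + 20 = 251 days (rest of July, August, September, October, November, December, January, February, March).
251 ÷ 7 = 35 full weeks with remainder 6, so 35 more Sundays after the first → 36.

36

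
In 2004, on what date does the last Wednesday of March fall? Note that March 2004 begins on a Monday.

March 31, 2004

March 2004 begins on a Monday, so the first Wednesday is March 3 (2 days later).
March 2004 has 31 days. Adding weeks: 3, 10, 17, 24, 31 — the last one ≤ 31 is the 31st.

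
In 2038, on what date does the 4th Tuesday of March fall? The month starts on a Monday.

March 2038 begins on a Monday, so the first Tuesday is March 2 (1 day later).
The 4th Tuesday is 3 weeks later: 2 + 21 = 23.

March 23, 2038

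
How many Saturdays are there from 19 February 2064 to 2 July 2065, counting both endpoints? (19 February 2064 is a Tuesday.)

71

19 February 2064 is a Tuesday; the first Saturday on or after it is 23 February 2064 (4 days later).
From 23 February 2064 to 2 July 2065: 312 + 183 = 495 days (rest of 2064, to 2 July 2065 in 2065).
495 ÷ 7 = 70 full weeks with remainder 5, so 70 more Saturdays after the first → 71.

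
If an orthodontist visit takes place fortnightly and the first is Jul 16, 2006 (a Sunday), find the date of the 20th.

Apr 8, 2007

The 20th occurrence is 19 intervals after the first: 19 × 14 = 266 days after Jul 16, 2006.
Jul has 31 days — 15 days to the end of Jul leaves 251.
Aug has 31 days (220 left).
Sep has 30 days (190 left).
Oct has 31 days (159 left).
Nov has 30 days (129 left).
Dec has 31 days (98 left).
Jan has 31 days (67 left).
Feb has 28 days (39 left).
Mar has 31 days (8 left).
8 days into Apr → Apr 8, 2007.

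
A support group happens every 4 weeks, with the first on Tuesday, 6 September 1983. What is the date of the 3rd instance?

1 November 1983

The 3rd occurrence is 2 intervals after the first: 2 × 28 = 56 days after 6 September 1983.
September has 30 days — 24 days to the end of September leaves 32.
October has 31 days (1 left).
1 day into November → 1 November 1983.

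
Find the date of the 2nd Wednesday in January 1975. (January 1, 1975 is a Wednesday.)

January 1975 begins on a Wednesday, so the first Wednesday is January 1.
The 2nd Wednesday is 1 weeks later: 1 + 7 = 8.

January 8, 1975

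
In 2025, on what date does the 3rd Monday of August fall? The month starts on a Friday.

18 August 2025

August 2025 begins on a Friday, so the first Monday is August 4 (3 days later).
The 3rd Monday is 2 weeks later: 4 + 14 = 18.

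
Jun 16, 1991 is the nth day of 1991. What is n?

Days in months before Jun: 31 + 28 + 31 + 30 + 31 = 151.
Plus 16 days into Jun → day 167.

167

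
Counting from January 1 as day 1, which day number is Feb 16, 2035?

47

Days in months before Feb: 31 = 31.
Plus 16 days into Feb → day 47.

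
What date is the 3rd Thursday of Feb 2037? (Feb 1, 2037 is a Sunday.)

Feb 19, 2037

Feb 2037 begins on a Sunday, so the first Thursday is Feb 5 (4 days later).
The 3rd Thursday is 2 weeks later: 5 + 14 = 19.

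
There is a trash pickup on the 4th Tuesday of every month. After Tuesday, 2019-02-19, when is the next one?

February 2019 starts on a Friday; its first Tuesday is the 5th, so the 4th Tuesday is the 26th — 2019-02-26.
2019-02-26 is after 2019-02-19, so that is the next one.

2019-02-26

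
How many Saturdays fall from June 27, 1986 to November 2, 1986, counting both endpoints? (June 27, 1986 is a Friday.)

June 27, 1986 is a Friday; the first Saturday on or after it is June 28, 1986 (1 day later).
From June 28, 1986 to November 2, 1986: 2 + 31 + 31 + 30 + 31 + 2 = 127 days (rest of June, July, August, September, October, November).
127 ÷ 7 = 18 full weeks with remainder 1, so 18 more Saturdays after the first → 19.

19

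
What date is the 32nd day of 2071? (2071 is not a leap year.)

Jan has 31 days (32 − 31 = 1 remain).
1 into Feb → Feb 1.

Feb 1, 2071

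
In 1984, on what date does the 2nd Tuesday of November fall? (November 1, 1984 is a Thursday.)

November 13, 1984

November 1984 begins on a Thursday, so the first Tuesday is November 6 (5 days later).
The 2nd Tuesday is 1 weeks later: 6 + 7 = 13.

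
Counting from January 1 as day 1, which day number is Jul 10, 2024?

192

Days in months before Jul: 31 + 29 + 31 + 30 + 31 + 30 = 182.
Plus 10 days into Jul → day 192.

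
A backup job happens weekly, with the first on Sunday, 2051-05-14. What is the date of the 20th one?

The 20th occurrence is 19 intervals after the first: 19 × 7 = 133 days after 2051-05-14.
May has 31 days — 17 days to the end of May leaves 116.
June has 30 days (86 left).
July has 31 days (55 left).
August has 31 days (24 left).
24 days into September → 2051-09-24.

2051-09-24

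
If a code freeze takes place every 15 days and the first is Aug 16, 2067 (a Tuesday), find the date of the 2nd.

The 2nd occurrence is 1 interval after the first: 1 × 15 = 15 days after Aug 16, 2067.
15 days later is Aug 31, 2067.

Aug 31, 2067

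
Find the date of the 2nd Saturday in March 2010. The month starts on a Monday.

2010-03-13

March 2010 begins on a Monday, so the first Saturday is March 6 (5 days later).
The 2nd Saturday is 1 weeks later: 6 + 7 = 13.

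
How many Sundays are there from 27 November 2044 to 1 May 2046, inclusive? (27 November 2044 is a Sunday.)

27 November 2044 is a Sunday; the first Sunday on or after it is 27 November 2044.
From 27 November 2044 to 1 May 2046: 34 + 365 + 121 = 520 days (rest of 2044, 2045, to 1 May 2046 in 2046).
520 ÷ 7 = 74 full weeks with remainder 2, so 74 more Sundays after the first → 75.

75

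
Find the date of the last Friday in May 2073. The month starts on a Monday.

May 2073 begins on a Monday, so the first Friday is May 5 (4 days later).
May 2073 has 31 days. Adding weeks: 5, 12, 19, 26 — the last one ≤ 31 is the 26th.

26 May 2073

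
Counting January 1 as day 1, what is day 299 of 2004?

January has 31 days (299 − 31 = 268 remain).
February has 29 days (268 − 29 = 239 remain).
March has 31 days (239 − 31 = 208 remain).
April has 30 days (208 − 30 = 178 remain).
May has 31 days (178 − 31 = 147 remain).
June has 30 days (147 − 30 = 117 remain).
July has 31 days (117 − 31 = 86 remain).
August has 31 days (86 − 31 = 55 remain).
September has 30 days (55 − 30 = 25 remain).
25 into October → October 25.

25 October 2004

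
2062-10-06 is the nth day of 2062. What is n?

Days in months before October: 31 + 28 + 31 + 30 + 31 + 30 + 31 + 31 + 30 = 273.
Plus 6 days into October → day 279.

279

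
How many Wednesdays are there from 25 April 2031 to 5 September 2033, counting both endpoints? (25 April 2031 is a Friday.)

25 April 2031 is a Friday; the first Wednesday on or after it is 30 April 2031 (5 days later).
From 30 April 2031 to 5 September 2033: 245 + 366 + 248 = 859 days (rest of 2031, 2032, to 5 September 2033 in 2033).
859 ÷ 7 = 122 full weeks with remainder 5, so 122 more Wednesdays after the first → 123.

123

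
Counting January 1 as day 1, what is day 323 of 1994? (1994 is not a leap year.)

January has 31 days (323 − 31 = 292 remain).
February has 28 days (292 − 28 = 264 remain).
March has 31 days (264 − 31 = 233 remain).
April has 30 days (233 − 30 = 203 remain).
May has 31 days (203 − 31 = 172 remain).
June has 30 days (172 − 30 = 142 remain).
July has 31 days (142 − 31 = 111 remain).
August has 31 days (111 − 31 = 80 remain).
September has 30 days (80 − 30 = 50 remain).
October has 31 days (50 − 31 = 19 remain).
19 into November → November 19.

1994-11-19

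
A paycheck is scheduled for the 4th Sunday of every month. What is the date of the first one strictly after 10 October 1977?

October 1977 starts on a Saturday; its first Sunday is the 2nd, so the 4th Sunday is the 23rd — 23 October 1977.
23 October 1977 is after 10 October 1977, so that is the next one.

23 October 1977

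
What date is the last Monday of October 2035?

October 2035 begins on a Monday, so the first Monday is October 1.
October 2035 has 31 days. Adding weeks: 1, 8, 15, 22, 29 — the last one ≤ 31 is the 29th.

October 29, 2035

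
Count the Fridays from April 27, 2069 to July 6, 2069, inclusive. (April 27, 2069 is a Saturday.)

April 27, 2069 is a Saturday; the first Friday on or after it is May 3, 2069 (6 days later).
From May 3, 2069 to July 6, 2069: 28 + 30 + 6 = 64 days (rest of May, June, July).
64 ÷ 7 = 9 full weeks with remainder 1, so 9 more Fridays after the first → 10.

10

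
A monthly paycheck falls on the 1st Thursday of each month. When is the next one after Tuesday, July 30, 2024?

July 2024 starts on a Monday, so its 1st Thursday is July 4, 2024 (3 days in).
That is not after July 30, 2024, so look at August 2024.
August 2024 starts on a Thursday, so its 1st Thursday is August 1, 2024.

August 1, 2024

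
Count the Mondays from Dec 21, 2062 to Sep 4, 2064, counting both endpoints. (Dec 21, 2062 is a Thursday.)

Dec 21, 2062 is a Thursday; the first Monday on or after it is Dec 25, 2062 (4 days later).
From Dec 25, 2062 to Sep 4, 2064: 6 + 365 + 248 = 619 days (rest of 2062, 2063, to Sep 4, 2064 in 2064).
619 ÷ 7 = 88 full weeks with remainder 3, so 88 more Mondays after the first → 89.

89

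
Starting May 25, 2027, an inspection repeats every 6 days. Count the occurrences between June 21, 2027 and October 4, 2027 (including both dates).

Occurrences land 6·i days after May 25, 2027 for i = 0, 1, 2, …
June 21, 2027 is 27 days after the start; 27 ÷ 6 = 4 remainder 3; since the remainder is 3, round up to i = 5. First occurrence in the window: #6 on June 24, 2027 (5×6 = 30 days in).
October 4, 2027 is 132 days after the start; 132 ÷ 6 = 22 remainder 0. Last occurrence in the window: #23 on October 4, 2027.
Occurrences #6 through #23: 18 in total.

18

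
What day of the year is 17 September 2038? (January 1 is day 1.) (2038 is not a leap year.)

260

Days in months before September: 31 + 28 + 31 + 30 + 31 + 30 + 31 + 31 = 243.
Plus 17 days into September → day 260.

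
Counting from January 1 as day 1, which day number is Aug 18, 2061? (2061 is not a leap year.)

230

Days in months before Aug: 31 + 28 + 31 + 30 + 31 + 30 + 31 = 212.
Plus 18 days into Aug → day 230.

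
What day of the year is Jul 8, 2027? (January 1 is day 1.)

Days in months before Jul: 31 + 28 + 31 + 30 + 31 + 30 = 181.
Plus 8 days into Jul → day 189.

189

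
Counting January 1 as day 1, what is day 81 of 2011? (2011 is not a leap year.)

Mar 22, 2011

Jan has 31 days (81 − 31 = 50 remain).
Feb has 28 days (50 − 28 = 22 remain).
22 into Mar → Mar 22.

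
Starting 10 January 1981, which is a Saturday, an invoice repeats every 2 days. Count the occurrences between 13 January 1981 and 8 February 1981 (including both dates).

Occurrences land 2·i days after 10 January 1981 for i = 0, 1, 2, …
13 January 1981 is 3 days after the start; 3 ÷ 2 = 1 remainder 1; since the remainder is 1, round up to i = 2. First occurrence in the window: #3 on 14 January 1981 (2×2 = 4 days in).
8 February 1981 is 29 days after the start; 29 ÷ 2 = 14 remainder 1. Last occurrence in the window: #15 on 7 February 1981.
Occurrences #3 through #15: 13 in total.

13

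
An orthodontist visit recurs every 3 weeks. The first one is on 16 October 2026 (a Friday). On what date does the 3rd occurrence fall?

The 3rd occurrence is 2 intervals after the first: 2 × 21 = 42 days after 16 October 2026.
October has 31 days — 15 days to the end of October leaves 27.
27 days into November → 27 November 2026.

27 November 2026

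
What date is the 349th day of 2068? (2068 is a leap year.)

January has 31 days (349 − 31 = 318 remain).
February has 29 days (318 − 29 = 289 remain).
March has 31 days (289 − 31 = 258 remain).
April has 30 days (258 − 30 = 228 remain).
May has 31 days (228 − 31 = 197 remain).
June has 30 days (197 − 30 = 167 remain).
July has 31 days (167 − 31 = 136 remain).
August has 31 days (136 − 31 = 105 remain).
September has 30 days (105 − 30 = 75 remain).
October has 31 days (75 − 31 = 44 remain).
November has 30 days (44 − 30 = 14 remain).
14 into December → December 14.

14 December 2068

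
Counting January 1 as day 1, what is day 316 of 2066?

November 12, 2066

January has 31 days (316 − 31 = 285 remain).
February has 28 days (285 − 28 = 257 remain).
March has 31 days (257 − 31 = 226 remain).
April has 30 days (226 − 30 = 196 remain).
May has 31 days (196 − 31 = 165 remain).
June has 30 days (165 − 30 = 135 remain).
July has 31 days (135 − 31 = 104 remain).
August has 31 days (104 − 31 = 73 remain).
September has 30 days (73 − 30 = 43 remain).
October has 31 days (43 − 31 = 12 remain).
12 into November → November 12.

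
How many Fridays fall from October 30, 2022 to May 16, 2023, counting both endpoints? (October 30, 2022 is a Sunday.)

October 30, 2022 is a Sunday; the first Friday on or after it is November 4, 2022 (5 days later).
From November 4, 2022 to May 16, 2023: 26 + 31 + 31 + 28 + 31 + 30 + 16 = 193 days (rest of November, December, January, February, March, April, May).
193 ÷ 7 = 27 full weeks with remainder 4, so 27 more Fridays after the first → 28.

28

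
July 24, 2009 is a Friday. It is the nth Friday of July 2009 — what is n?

Day 24 falls in week ⌈24/7⌉ of the month.
Days 1–7 hold the 1st Friday, 8–14 the 2nd, 15–21 the 3rd, 22–28 the 4th, 29–31 the 5th.
24 is in the range for the 4th.

4th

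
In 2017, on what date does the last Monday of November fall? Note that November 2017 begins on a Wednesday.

November 2017 begins on a Wednesday, so the first Monday is November 6 (5 days later).
November 2017 has 30 days. Adding weeks: 6, 13, 20, 27 — the last one ≤ 30 is the 27th.

27 November 2017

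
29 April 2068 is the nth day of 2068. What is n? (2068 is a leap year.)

Days in months before April: 31 + 29 + 31 = 91.
Plus 29 days into April → day 120.

120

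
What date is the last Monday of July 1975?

July 28, 1975

The first Monday of July 1975 is July 7.
July 1975 has 31 days. Adding weeks: 7, 14, 21, 28 — the last one ≤ 31 is the 28th.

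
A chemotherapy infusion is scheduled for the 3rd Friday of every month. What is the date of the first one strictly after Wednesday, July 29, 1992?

July 1992 starts on a Wednesday; its first Friday is the 3rd, so the 3rd Friday is the 17th — July 17, 1992.
That is not after July 29, 1992, so look at August 1992.
August 1992 starts on a Saturday; its first Friday is the 7th, so the 3rd Friday is the 21st — August 21, 1992.

August 21, 1992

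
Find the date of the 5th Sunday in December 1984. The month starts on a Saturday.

December 1984 begins on a Saturday, so the first Sunday is December 2 (1 day later).
The 5th Sunday is 4 weeks later: 2 + 28 = 30.

30 December 1984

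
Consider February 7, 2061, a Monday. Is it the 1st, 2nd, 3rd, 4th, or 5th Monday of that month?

1st

Day 7 falls in week ⌈7/7⌉ of the month.
Days 1–7 hold the 1st Monday, 8–14 the 2nd, 15–21 the 3rd, 22–28 the 4th, 29–31 the 5th.
7 is in the range for the 1st.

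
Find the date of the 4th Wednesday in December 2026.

2026-12-23

The first Wednesday of December 2026 is December 2.
The 4th Wednesday is 3 weeks later: 2 + 21 = 23.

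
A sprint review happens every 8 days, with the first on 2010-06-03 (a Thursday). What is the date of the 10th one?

The 10th occurrence is 9 intervals after the first: 9 × 8 = 72 days after 2010-06-03.
June has 30 days — 27 days to the end of June leaves 45.
July has 31 days (14 left).
14 days into August → 2010-08-14.

2010-08-14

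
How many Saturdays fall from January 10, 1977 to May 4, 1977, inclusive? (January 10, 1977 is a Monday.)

16

January 10, 1977 is a Monday; the first Saturday on or after it is January 15, 1977 (5 days later).
From January 15, 1977 to May 4, 1977: 16 + 28 + 31 + 30 + 4 = 109 days (rest of January, February, March, April, May).
109 ÷ 7 = 15 full weeks with remainder 4, so 15 more Saturdays after the first → 16.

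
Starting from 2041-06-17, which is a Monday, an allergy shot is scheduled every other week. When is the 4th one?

2041-07-29

The 4th occurrence is 3 intervals after the first: 3 × 14 = 42 days after 2041-06-17.
June has 30 days — 13 days to the end of June leaves 29.
29 days into July → 2041-07-29.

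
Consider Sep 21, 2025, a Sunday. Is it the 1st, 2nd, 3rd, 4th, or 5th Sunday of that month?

3rd

Day 21 falls in week ⌈21/7⌉ of the month.
Days 1–7 hold the 1st Sunday, 8–14 the 2nd, 15–21 the 3rd, 22–28 the 4th, 29–31 the 5th.
21 is in the range for the 3rd.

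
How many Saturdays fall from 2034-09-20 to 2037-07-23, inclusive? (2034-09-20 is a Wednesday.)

2034-09-20 is a Wednesday; the first Saturday on or after it is 2034-09-23 (3 days later).
From 2034-09-23 to 2037-07-23: 99 + 365 + 366 + 204 = 1034 days (rest of 2034, 2035, 2036, to 2037-07-23 in 2037).
1034 ÷ 7 = 147 full weeks with remainder 5, so 147 more Saturdays after the first → 148.

148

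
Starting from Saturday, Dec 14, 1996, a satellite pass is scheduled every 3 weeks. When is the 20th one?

The 20th occurrence is 19 intervals after the first: 19 × 21 = 399 days after Dec 14, 1996.
Dec has 31 days — 17 days to the end of Dec leaves 382.
Jan has 31 days (351 left).
Feb has 28 days (323 left).
Mar has 31 days (292 left).
Apr has 30 days (262 left).
May has 31 days (231 left).
Jun has 30 days (201 left).
Jul has 31 days (170 left).
Aug has 31 days (139 left).
Sep has 30 days (109 left).
Oct has 31 days (78 left).
Nov has 30 days (48 left).
Dec has 31 days (17 left).
17 days into Jan → Jan 17, 1998.

Jan 17, 1998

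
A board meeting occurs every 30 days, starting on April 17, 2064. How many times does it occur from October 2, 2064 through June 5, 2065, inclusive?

8

Occurrences land 30·i days after April 17, 2064 for i = 0, 1, 2, …
October 2, 2064 is 168 days after the start; 168 ÷ 30 = 5 remainder 18; since the remainder is 18, round up to i = 6. First occurrence in the window: #7 on October 14, 2064 (6×30 = 180 days in).
June 5, 2065 is 414 days after the start; 414 ÷ 30 = 13 remainder 24. Last occurrence in the window: #14 on May 12, 2065.
Occurrences #7 through #14: 8 in total.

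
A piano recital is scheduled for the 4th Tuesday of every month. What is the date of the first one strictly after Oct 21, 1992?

Oct 1992 starts on a Thursday; its first Tuesday is the 6th, so the 4th Tuesday is the 27th — Oct 27, 1992.
Oct 27, 1992 is after Oct 21, 1992, so that is the next one.

Oct 27, 1992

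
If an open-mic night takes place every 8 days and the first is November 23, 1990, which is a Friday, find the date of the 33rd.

August 6, 1991

The 33rd occurrence is 32 intervals after the first: 32 × 8 = 256 days after November 23, 1990.
November has 30 days — 7 days to the end of November leaves 249.
December has 31 days (218 left).
January has 31 days (187 left).
February has 28 days (159 left).
March has 31 days (128 left).
April has 30 days (98 left).
May has 31 days (67 left).
June has 30 days (37 left).
July has 31 days (6 left).
6 days into August → August 6, 1991.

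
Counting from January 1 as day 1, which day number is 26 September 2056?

270

Days in months before September: 31 + 29 + 31 + 30 + 31 + 30 + 31 + 31 = 244.
Plus 26 days into September → day 270.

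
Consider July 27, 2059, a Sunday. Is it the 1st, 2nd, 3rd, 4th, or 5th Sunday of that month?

Day 27 falls in week ⌈27/7⌉ of the month.
Days 1–7 hold the 1st Sunday, 8–14 the 2nd, 15–21 the 3rd, 22–28 the 4th, 29–31 the 5th.
27 is in the range for the 4th.

4th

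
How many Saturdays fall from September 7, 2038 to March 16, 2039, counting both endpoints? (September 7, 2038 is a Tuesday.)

September 7, 2038 is a Tuesday; the first Saturday on or after it is September 11, 2038 (4 days later).
From September 11, 2038 to March 16, 2039: 19 + 31 + 30 + 31 + 31 + 28 + 16 = 186 days (rest of September, October, November, December, January, February, March).
186 ÷ 7 = 26 full weeks with remainder 4, so 26 more Saturdays after the first → 27.

27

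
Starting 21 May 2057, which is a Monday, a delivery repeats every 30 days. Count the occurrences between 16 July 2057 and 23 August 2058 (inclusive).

14

Occurrences land 30·i days after 21 May 2057 for i = 0, 1, 2, …
16 July 2057 is 56 days after the start; 56 ÷ 30 = 1 remainder 26; since the remainder is 26, round up to i = 2. First occurrence in the window: #3 on 20 July 2057 (2×30 = 60 days in).
23 August 2058 is 459 days after the start; 459 ÷ 30 = 15 remainder 9. Last occurrence in the window: #16 on 14 August 2058.
Occurrences #3 through #16: 14 in total.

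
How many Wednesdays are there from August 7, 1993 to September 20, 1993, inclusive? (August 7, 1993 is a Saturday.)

6

August 7, 1993 is a Saturday; the first Wednesday on or after it is August 11, 1993 (4 days later).
From August 11, 1993 to September 20, 1993: 20 + 20 = 40 days (rest of August, September).
40 ÷ 7 = 5 full weeks with remainder 5, so 5 more Wednesdays after the first → 6.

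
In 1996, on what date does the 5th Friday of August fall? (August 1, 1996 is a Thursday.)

30 August 1996

August 1996 begins on a Thursday, so the first Friday is August 2 (1 day later).
The 5th Friday is 4 weeks later: 2 + 28 = 30.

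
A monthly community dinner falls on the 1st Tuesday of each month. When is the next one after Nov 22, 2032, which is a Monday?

Dec 7, 2032

Nov 2032 starts on a Monday, so its 1st Tuesday is Nov 2, 2032 (1 day in).
That is not after Nov 22, 2032, so look at Dec 2032.
Dec 2032 starts on a Wednesday, so its 1st Tuesday is Dec 7, 2032 (6 days in).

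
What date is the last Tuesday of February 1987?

February 24, 1987

The first Tuesday of February 1987 is February 3.
February 1987 has 28 days. Adding weeks: 3, 10, 17, 24 — the last one ≤ 28 is the 24th.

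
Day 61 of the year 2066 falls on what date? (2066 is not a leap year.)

January has 31 days (61 − 31 = 30 remain).
February has 28 days (30 − 28 = 2 remain).
2 into March → March 2.

2066-03-02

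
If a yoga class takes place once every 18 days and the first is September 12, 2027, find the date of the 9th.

The 9th occurrence is 8 intervals after the first: 8 × 18 = 144 days after September 12, 2027.
September has 30 days — 18 days to the end of September leaves 126.
October has 31 days (95 left).
November has 30 days (65 left).
December has 31 days (34 left).
January has 31 days (3 left).
3 days into February → February 3, 2028.

February 3, 2028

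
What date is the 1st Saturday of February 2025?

February 1, 2025

February 2025 begins on a Saturday, so the first Saturday is February 1.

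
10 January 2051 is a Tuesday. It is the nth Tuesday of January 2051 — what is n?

2nd

Day 10 falls in week ⌈10/7⌉ of the month.
Days 1–7 hold the 1st Tuesday, 8–14 the 2nd, 15–21 the 3rd, 22–28 the 4th, 29–31 the 5th.
10 is in the range for the 2nd.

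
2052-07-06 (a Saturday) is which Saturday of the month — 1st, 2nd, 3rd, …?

Day 6 falls in week ⌈6/7⌉ of the month.
Days 1–7 hold the 1st Saturday, 8–14 the 2nd, 15–21 the 3rd, 22–28 the 4th, 29–31 the 5th.
6 is in the range for the 1st.

1st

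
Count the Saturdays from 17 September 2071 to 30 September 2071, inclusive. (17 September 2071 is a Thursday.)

2

17 September 2071 is a Thursday; the first Saturday on or after it is 19 September 2071 (2 days later).
From 19 September 2071 to 30 September 2071 is 30 − 19 = 11 days.
11 ÷ 7 = 1 full weeks with remainder 4, so 1 more Saturdays after the first → 2.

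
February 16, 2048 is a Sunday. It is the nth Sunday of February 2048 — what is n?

3rd

Day 16 falls in week ⌈16/7⌉ of the month.
Days 1–7 hold the 1st Sunday, 8–14 the 2nd, 15–21 the 3rd, 22–28 the 4th, 29–31 the 5th.
16 is in the range for the 3rd.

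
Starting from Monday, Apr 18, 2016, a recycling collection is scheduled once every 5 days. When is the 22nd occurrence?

Aug 1, 2016

The 22nd occurrence is 21 intervals after the first: 21 × 5 = 105 days after Apr 18, 2016.
Apr has 30 days — 12 days to the end of Apr leaves 93.
May has 31 days (62 left).
Jun has 30 days (32 left).
Jul has 31 days (1 left).
1 day into Aug → Aug 1, 2016.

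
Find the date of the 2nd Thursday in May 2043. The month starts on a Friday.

May 2043 begins on a Friday, so the first Thursday is May 7 (6 days later).
The 2nd Thursday is 1 weeks later: 7 + 7 = 14.

14 May 2043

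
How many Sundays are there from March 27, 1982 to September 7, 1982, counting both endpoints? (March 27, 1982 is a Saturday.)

24

March 27, 1982 is a Saturday; the first Sunday on or after it is March 28, 1982 (1 day later).
From March 28, 1982 to September 7, 1982: 3 + 30 + 31 + 30 + 31 + 31 + 7 = 163 days (rest of March, April, May, June, July, August, September).
163 ÷ 7 = 23 full weeks with remainder 2, so 23 more Sundays after the first → 24.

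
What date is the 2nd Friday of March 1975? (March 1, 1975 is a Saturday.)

March 1975 begins on a Saturday, so the first Friday is March 7 (6 days later).
The 2nd Friday is 1 weeks later: 7 + 7 = 14.

14 March 1975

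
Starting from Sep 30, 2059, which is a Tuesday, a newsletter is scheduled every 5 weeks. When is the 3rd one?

The 3rd occurrence is 2 intervals after the first: 2 × 35 = 70 days after Sep 30, 2059.
Sep has 30 days — 0 days to the end of Sep leaves 70.
Oct has 31 days (39 left).
Nov has 30 days (9 left).
9 days into Dec → Dec 9, 2059.

Dec 9, 2059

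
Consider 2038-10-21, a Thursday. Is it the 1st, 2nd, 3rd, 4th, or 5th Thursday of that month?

Day 21 falls in week ⌈21/7⌉ of the month.
Days 1–7 hold the 1st Thursday, 8–14 the 2nd, 15–21 the 3rd, 22–28 the 4th, 29–31 the 5th.
21 is in the range for the 3rd.

3rd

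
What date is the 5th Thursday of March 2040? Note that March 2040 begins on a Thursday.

March 2040 begins on a Thursday, so the first Thursday is March 1.
The 5th Thursday is 4 weeks later: 1 + 28 = 29.

2040-03-29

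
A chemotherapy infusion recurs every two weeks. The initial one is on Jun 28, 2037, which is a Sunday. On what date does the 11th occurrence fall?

The 11th occurrence is 10 intervals after the first: 10 × 14 = 140 days after Jun 28, 2037.
Jun has 30 days — 2 days to the end of Jun leaves 138.
Jul has 31 days (107 left).
Aug has 31 days (76 left).
Sep has 30 days (46 left).
Oct has 31 days (15 left).
15 days into Nov → Nov 15, 2037.

Nov 15, 2037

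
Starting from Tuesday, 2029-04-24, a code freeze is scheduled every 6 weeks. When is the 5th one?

The 5th occurrence is 4 intervals after the first: 4 × 42 = 168 days after 2029-04-24.
April has 30 days — 6 days to the end of April leaves 162.
May has 31 days (131 left).
June has 30 days (101 left).
July has 31 days (70 left).
August has 31 days (39 left).
September has 30 days (9 left).
9 days into October → 2029-10-09.

2029-10-09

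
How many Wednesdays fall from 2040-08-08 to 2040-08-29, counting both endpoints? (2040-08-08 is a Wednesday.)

2040-08-08 is a Wednesday; the first Wednesday on or after it is 2040-08-08.
From 2040-08-08 to 2040-08-29 is 29 − 8 = 21 days.
21 ÷ 7 = 3 full weeks with remainder 0, so 3 more Wednesdays after the first → 4.

4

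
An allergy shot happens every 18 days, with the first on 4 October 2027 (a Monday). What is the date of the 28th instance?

1 February 2029

The 28th occurrence is 27 intervals after the first: 27 × 18 = 486 days after 4 October 2027.
October has 31 days — 27 days to the end of October leaves 459.
From end of October to end of 2027 is 61 days (398 left).
2028 has 366 days (32 left).
January has 31 days (1 left).
1 day into February → 1 February 2029.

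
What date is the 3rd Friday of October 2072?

21 October 2072

October 2072 begins on a Saturday, so the first Friday is October 7 (6 days later).
The 3rd Friday is 2 weeks later: 7 + 14 = 21.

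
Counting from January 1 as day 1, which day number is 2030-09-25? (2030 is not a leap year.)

Days in months before September: 31 + 28 + 31 + 30 + 31 + 30 + 31 + 31 = 243.
Plus 25 days into September → day 268.

268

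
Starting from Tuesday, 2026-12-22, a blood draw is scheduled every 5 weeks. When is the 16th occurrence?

2028-05-30

The 16th occurrence is 15 intervals after the first: 15 × 35 = 525 days after 2026-12-22.
December has 31 days — 9 days to the end of December leaves 516.
2027 has 365 days (151 left).
January has 31 days (120 left).
February has 29 days (91 left).
March has 31 days (60 left).
April has 30 days (30 left).
30 days into May → 2028-05-30.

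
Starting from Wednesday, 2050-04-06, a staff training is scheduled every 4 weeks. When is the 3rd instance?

2050-06-01

The 3rd occurrence is 2 intervals after the first: 2 × 28 = 56 days after 2050-04-06.
April has 30 days — 24 days to the end of April leaves 32.
May has 31 days (1 left).
1 day into June → 2050-06-01.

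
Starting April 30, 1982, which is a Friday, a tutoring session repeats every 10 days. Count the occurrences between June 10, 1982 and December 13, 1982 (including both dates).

Occurrences land 10·i days after April 30, 1982 for i = 0, 1, 2, …
June 10, 1982 is 41 days after the start; 41 ÷ 10 = 4 remainder 1; since the remainder is 1, round up to i = 5. First occurrence in the window: #6 on June 19, 1982 (5×10 = 50 days in).
December 13, 1982 is 227 days after the start; 227 ÷ 10 = 22 remainder 7. Last occurrence in the window: #23 on December 6, 1982.
Occurrences #6 through #23: 18 in total.

18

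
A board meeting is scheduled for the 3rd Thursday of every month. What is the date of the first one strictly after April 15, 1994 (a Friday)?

April 21, 1994

April 1994 starts on a Friday; its first Thursday is the 7th, so the 3rd Thursday is the 21st — April 21, 1994.
April 21, 1994 is after April 15, 1994, so that is the next one.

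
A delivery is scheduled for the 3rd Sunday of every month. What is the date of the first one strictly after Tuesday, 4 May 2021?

May 2021 starts on a Saturday; its first Sunday is the 2nd, so the 3rd Sunday is the 16th — 16 May 2021.
16 May 2021 is after 4 May 2021, so that is the next one.

16 May 2021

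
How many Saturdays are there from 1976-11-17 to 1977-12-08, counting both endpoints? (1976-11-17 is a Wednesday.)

55

1976-11-17 is a Wednesday; the first Saturday on or after it is 1976-11-20 (3 days later).
From 1976-11-20 to 1977-12-08: 41 + 342 = 383 days (rest of 1976, to 1977-12-08 in 1977).
383 ÷ 7 = 54 full weeks with remainder 5, so 54 more Saturdays after the first → 55.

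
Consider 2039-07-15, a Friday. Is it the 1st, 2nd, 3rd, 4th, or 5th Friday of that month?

Day 15 falls in week ⌈15/7⌉ of the month.
Days 1–7 hold the 1st Friday, 8–14 the 2nd, 15–21 the 3rd, 22–28 the 4th, 29–31 the 5th.
15 is in the range for the 3rd.

3rd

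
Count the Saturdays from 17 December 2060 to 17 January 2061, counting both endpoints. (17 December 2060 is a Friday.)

17 December 2060 is a Friday; the first Saturday on or after it is 18 December 2060 (1 day later).
From 18 December 2060 to 17 January 2061: 13 + 17 = 30 days (rest of December, January).
30 ÷ 7 = 4 full weeks with remainder 2, so 4 more Saturdays after the first → 5.

5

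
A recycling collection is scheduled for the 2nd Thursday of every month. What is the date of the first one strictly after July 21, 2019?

August 8, 2019

July 2019 starts on a Monday; its first Thursday is the 4th, so the 2nd Thursday is the 11th — July 11, 2019.
That is not after July 21, 2019, so look at August 2019.
August 2019 starts on a Thursday; its first Thursday is the 1st, so the 2nd Thursday is the 8th — August 8, 2019.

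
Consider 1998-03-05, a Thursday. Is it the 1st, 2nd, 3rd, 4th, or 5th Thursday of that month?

1st

Day 5 falls in week ⌈5/7⌉ of the month.
Days 1–7 hold the 1st Thursday, 8–14 the 2nd, 15–21 the 3rd, 22–28 the 4th, 29–31 the 5th.
5 is in the range for the 1st.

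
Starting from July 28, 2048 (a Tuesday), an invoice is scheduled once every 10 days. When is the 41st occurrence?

The 41st occurrence is 40 intervals after the first: 40 × 10 = 400 days after July 28, 2048.
July has 31 days — 3 days to the end of July leaves 397.
August has 31 days (366 left).
September has 30 days (336 left).
October has 31 days (305 left).
November has 30 days (275 left).
December has 31 days (244 left).
January has 31 days (213 left).
February has 28 days (185 left).
March has 31 days (154 left).
April has 30 days (124 left).
May has 31 days (93 left).
June has 30 days (63 left).
July has 31 days (32 left).
August has 31 days (1 left).
1 day into September → September 1, 2049.

September 1, 2049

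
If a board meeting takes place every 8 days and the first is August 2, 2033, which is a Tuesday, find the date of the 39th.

June 2, 2034

The 39th occurrence is 38 intervals after the first: 38 × 8 = 304 days after August 2, 2033.
August has 31 days — 29 days to the end of August leaves 275.
September has 30 days (245 left).
October has 31 days (214 left).
November has 30 days (184 left).
December has 31 days (153 left).
January has 31 days (122 left).
February has 28 days (94 left).
March has 31 days (63 left).
April has 30 days (33 left).
May has 31 days (2 left).
2 days into June → June 2, 2034.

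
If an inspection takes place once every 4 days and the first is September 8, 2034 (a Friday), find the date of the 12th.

The 12th occurrence is 11 intervals after the first: 11 × 4 = 44 days after September 8, 2034.
September has 30 days — 22 days to the end of September leaves 22.
22 days into October → October 22, 2034.

October 22, 2034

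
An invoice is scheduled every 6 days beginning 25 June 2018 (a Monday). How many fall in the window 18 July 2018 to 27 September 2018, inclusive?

12

Occurrences land 6·i days after 25 June 2018 for i = 0, 1, 2, …
18 July 2018 is 23 days after the start; 23 ÷ 6 = 3 remainder 5; since the remainder is 5, round up to i = 4. First occurrence in the window: #5 on 19 July 2018 (4×6 = 24 days in).
27 September 2018 is 94 days after the start; 94 ÷ 6 = 15 remainder 4. Last occurrence in the window: #16 on 23 September 2018.
Occurrences #5 through #16: 12 in total.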